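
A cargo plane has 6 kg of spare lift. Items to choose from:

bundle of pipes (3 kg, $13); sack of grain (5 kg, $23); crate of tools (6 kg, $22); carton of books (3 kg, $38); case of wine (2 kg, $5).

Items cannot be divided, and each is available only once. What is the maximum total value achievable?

$51

Check high-value combinations within 6 kg:
- bundle of pipes+carton of books: weight 3+3=6, value 13+38=51
- carton of books+case of wine: weight 3+2=5, value 38+5=43
- carton of books: weight 3, value 38
- sack of grain: weight 5, value 23
- crate of tools: weight 6, value 22
Best: $51.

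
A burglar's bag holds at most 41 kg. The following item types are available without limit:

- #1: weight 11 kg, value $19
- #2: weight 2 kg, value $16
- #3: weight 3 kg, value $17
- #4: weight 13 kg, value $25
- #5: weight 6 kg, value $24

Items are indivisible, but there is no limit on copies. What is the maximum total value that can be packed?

Best value-per-unit is #2 at 16/2; filling with it alone gives 20×16 = 320.
Optimal mix: 19×#2 + 1×#3 → weight 41, value 321.

$321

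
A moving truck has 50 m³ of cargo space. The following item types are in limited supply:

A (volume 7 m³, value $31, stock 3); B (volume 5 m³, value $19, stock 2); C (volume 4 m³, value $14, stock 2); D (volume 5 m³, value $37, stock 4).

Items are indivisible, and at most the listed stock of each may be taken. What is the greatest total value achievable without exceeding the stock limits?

$274

Best selections within volume 50 and stock limits:
- 3×A + 1×B + 1×C + 4×D: volume 50, value 274
- 3×A + 2×C + 4×D: volume 49, value 269
- 2×A + 2×B + 1×C + 4×D: volume 48, value 262
Best: $274.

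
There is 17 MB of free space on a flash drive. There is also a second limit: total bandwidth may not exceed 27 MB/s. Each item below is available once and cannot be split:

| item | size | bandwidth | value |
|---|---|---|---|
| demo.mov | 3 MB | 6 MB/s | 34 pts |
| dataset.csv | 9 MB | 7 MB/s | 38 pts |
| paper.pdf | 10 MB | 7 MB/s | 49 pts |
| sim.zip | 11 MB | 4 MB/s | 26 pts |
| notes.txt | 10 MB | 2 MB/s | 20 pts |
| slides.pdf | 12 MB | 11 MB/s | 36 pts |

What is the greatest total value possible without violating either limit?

Feasible sets respecting both limits:
- demo.mov+paper.pdf: size 13, bandwidth 13, value 83
- demo.mov+dataset.csv: size 12, bandwidth 13, value 72
- demo.mov+slides.pdf: size 15, bandwidth 17, value 70
Best: 83 pts.

83 pts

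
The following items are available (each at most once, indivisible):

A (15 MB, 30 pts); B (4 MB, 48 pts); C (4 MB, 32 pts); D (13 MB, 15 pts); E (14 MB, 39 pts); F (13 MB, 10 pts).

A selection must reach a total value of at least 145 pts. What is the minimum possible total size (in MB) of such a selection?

Subsets with value ≥ 145, sorted by total size:
- A+B+C+E: size 37, value 149
- A+B+C+D+E: size 50, value 164
- A+B+C+E+F: size 50, value 159
Minimum size: 37 MB.

37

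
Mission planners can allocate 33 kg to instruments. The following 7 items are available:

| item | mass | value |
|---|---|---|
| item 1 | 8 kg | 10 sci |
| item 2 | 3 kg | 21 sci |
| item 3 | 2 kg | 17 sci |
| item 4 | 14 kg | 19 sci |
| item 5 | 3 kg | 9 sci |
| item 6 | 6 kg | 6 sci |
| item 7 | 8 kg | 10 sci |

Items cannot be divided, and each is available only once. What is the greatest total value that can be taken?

Check high-value combinations within 33 kg:
- item 1+item 2+item 3+item 4+item 5: mass 8+3+2+14+3=30, value 10+21+17+19+9=76
- item 2+item 3+item 4+item 5+item 7: mass 3+2+14+3+8=30, value 21+17+19+9+10=76
- item 1+item 2+item 3+item 5+item 6+item 7: mass 8+3+2+3+6+8=30, value 10+21+17+9+6+10=73
Best: 76 sci.

76 sci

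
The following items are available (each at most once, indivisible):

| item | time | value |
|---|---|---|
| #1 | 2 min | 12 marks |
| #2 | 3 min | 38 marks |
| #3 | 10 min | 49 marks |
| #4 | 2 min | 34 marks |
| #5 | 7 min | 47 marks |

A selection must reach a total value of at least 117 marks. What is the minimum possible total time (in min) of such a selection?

12

Subsets with value ≥ 117, sorted by total time:
- #2+#4+#5: time 12, value 119
- #1+#2+#4+#5: time 14, value 131
- #2+#3+#4: time 15, value 121
Minimum time: 12 min.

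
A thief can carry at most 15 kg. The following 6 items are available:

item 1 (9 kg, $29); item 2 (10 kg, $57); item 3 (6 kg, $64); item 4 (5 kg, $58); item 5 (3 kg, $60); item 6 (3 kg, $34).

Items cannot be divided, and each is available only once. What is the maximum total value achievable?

$182

Check high-value combinations within 15 kg:
- item 3+item 4+item 5: weight 6+5+3=14, value 64+58+60=182
- item 3+item 5+item 6: weight 6+3+3=12, value 64+60+34=158
- item 3+item 4+item 6: weight 6+5+3=14, value 64+58+34=156
Best: $182.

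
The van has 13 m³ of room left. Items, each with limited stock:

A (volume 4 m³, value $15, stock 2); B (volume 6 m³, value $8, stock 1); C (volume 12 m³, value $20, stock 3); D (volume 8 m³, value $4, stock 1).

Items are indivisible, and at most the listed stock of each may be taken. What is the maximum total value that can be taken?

Top feasible selections:
- 2×A: volume 8, value 30
- 1×A + 1×B: volume 10, value 23
- 1×C: volume 12, value 20
- 1×A + 1×D: volume 12, value 19
Best: $30.

$30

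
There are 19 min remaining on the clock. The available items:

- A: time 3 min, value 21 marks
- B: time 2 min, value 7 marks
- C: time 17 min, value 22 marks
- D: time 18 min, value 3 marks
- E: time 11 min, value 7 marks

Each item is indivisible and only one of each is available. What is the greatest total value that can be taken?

Check high-value combinations within 19 min:
- A+B+E: time 3+2+11=16, value 21+7+7=35
- B+C: time 2+17=19, value 7+22=29
- A+B: time 3+2=5, value 21+7=28
Best: 35 marks.

35 marks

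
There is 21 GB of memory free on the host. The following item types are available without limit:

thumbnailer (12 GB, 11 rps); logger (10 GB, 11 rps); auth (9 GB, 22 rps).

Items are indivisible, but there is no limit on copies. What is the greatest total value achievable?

Best value-per-unit is auth at 22/9, and filling with it alone uses memory 2×9=18. No mix of the others beats 2×22 = 44.

44 rps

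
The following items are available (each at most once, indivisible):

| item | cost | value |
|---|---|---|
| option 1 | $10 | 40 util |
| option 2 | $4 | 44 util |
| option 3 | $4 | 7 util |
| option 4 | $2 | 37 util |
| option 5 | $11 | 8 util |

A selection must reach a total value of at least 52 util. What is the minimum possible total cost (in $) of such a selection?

6

Subsets with value ≥ 52, sorted by total cost:
- option 2+option 4: cost 6, value 81
- option 2+option 3+option 4: cost 10, value 88
Minimum cost: 6 $.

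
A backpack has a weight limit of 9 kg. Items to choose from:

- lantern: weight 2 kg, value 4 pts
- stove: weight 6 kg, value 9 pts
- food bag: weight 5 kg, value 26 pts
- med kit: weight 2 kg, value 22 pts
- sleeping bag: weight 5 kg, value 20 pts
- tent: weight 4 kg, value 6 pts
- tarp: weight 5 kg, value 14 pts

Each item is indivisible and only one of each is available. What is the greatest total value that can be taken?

52 pts

Check high-value combinations within 9 kg:
- lantern+food bag+med kit: weight 2+5+2=9, value 4+26+22=52
- food bag+med kit: weight 5+2=7, value 26+22=48
- lantern+med kit+sleeping bag: weight 2+2+5=9, value 4+22+20=46
- med kit+sleeping bag: weight 2+5=7, value 22+20=42
Best: 52 pts.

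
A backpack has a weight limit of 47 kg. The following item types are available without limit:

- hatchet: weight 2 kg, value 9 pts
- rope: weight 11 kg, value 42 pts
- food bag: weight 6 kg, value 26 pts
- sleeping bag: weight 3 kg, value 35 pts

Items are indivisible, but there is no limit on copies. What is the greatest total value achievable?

534 pts

Best value-per-unit is sleeping bag at 35/3; filling with it alone gives 15×35 = 525.
Optimal mix: 1×hatchet + 15×sleeping bag → weight 47, value 534.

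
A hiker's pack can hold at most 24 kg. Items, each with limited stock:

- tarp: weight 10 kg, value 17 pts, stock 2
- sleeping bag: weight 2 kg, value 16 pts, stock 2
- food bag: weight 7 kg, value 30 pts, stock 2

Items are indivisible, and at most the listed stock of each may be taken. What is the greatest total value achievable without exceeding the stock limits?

92 pts

Top feasible selections:
- 2×sleeping bag + 2×food bag: weight 18, value 92
- 1×tarp + 2×sleeping bag + 1×food bag: weight 21, value 79
- 1×tarp + 2×food bag: weight 24, value 77
- 1×sleeping bag + 2×food bag: weight 16, value 76
Best: 92 pts.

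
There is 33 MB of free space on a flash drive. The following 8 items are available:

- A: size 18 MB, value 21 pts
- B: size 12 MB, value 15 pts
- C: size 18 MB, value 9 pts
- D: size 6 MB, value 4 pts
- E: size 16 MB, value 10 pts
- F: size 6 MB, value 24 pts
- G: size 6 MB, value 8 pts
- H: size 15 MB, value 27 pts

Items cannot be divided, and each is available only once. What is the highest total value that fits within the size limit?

Check high-value combinations within 33 MB:
- B+F+H: size 12+6+15=33, value 15+24+27=66
- D+F+G+H: size 6+6+6+15=33, value 4+24+8+27=63
- F+G+H: size 6+6+15=27, value 24+8+27=59
- D+F+H: size 6+6+15=27, value 4+24+27=55
Best: 66 pts.

66 pts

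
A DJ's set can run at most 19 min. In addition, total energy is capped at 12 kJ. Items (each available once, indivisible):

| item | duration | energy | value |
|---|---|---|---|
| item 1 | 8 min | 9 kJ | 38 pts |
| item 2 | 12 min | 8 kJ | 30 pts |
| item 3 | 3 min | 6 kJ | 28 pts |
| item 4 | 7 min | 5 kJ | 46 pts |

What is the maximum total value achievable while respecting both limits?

74 pts

Feasible sets respecting both limits:
- item 3+item 4: duration 10, energy 11, value 74
- item 4: duration 7, energy 5, value 46
- item 1: duration 8, energy 9, value 38
Best: 74 pts.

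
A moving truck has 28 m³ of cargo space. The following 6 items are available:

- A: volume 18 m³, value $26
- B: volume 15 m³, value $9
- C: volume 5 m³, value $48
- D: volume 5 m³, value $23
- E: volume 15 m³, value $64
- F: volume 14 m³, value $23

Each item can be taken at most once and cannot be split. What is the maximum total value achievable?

This is a 0/1 knapsack; check combinations near the capacity.
- C+D+E: volume 5+5+15=25, value 48+23+64=135
- C+E: volume 5+15=20, value 48+64=112
- A+C+D: volume 18+5+5=28, value 26+48+23=97
Best: $135.

$135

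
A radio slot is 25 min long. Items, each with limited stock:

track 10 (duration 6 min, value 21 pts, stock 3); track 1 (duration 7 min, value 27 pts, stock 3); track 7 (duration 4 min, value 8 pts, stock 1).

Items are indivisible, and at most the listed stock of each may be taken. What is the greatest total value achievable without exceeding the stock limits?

90 pts

Best selections within duration 25 and stock limits:
- 3×track 10 + 1×track 1: duration 25, value 90
- 3×track 1 + 1×track 7: duration 25, value 89
- 1×track 10 + 2×track 1 + 1×track 7: duration 24, value 83
- 3×track 1: duration 21, value 81
Best: 90 pts.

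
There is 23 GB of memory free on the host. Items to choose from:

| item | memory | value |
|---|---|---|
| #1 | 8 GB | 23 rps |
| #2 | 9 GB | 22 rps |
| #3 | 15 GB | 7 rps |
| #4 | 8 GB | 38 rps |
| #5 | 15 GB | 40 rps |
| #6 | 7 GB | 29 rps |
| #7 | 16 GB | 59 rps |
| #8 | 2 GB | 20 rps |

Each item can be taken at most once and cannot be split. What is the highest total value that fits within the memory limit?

90 rps

Check high-value combinations within 23 GB:
- #1+#4+#6: memory 8+8+7=23, value 23+38+29=90
- #6+#7: memory 7+16=23, value 29+59=88
- #4+#6+#8: memory 8+7+2=17, value 38+29+20=87
- #1+#4+#8: memory 8+8+2=18, value 23+38+20=81
Best: 90 rps.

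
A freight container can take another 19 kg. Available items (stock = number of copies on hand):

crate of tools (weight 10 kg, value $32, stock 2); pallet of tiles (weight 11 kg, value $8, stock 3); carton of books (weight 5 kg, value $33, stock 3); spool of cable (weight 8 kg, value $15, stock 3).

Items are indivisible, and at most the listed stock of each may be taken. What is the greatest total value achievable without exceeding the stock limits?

Top feasible selections:
- 3×carton of books: weight 15, value 99
- 2×carton of books + 1×spool of cable: weight 18, value 81
Best: $99.

$99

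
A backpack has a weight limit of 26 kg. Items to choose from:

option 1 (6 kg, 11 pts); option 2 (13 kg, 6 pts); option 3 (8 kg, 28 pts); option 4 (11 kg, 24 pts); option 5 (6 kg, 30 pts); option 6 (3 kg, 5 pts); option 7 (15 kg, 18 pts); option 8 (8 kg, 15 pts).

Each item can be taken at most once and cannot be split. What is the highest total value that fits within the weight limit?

Check high-value combinations within 26 kg:
- option 3+option 4+option 5: weight 8+11+6=25, value 28+24+30=82
- option 3+option 5+option 6+option 8: weight 8+6+3+8=25, value 28+30+5+15=78
- option 1+option 3+option 5+option 6: weight 6+8+6+3=23, value 11+28+30+5=74
- option 3+option 5+option 8: weight 8+6+8=22, value 28+30+15=73
Best: 82 pts.

82 pts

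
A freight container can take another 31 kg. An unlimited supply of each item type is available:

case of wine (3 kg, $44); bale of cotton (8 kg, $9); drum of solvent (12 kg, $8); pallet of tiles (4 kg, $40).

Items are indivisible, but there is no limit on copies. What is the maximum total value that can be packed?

Best value-per-unit is case of wine at 44/3, and filling with it alone uses weight 10×3=30. No mix of the others beats 10×44 = 440.

$440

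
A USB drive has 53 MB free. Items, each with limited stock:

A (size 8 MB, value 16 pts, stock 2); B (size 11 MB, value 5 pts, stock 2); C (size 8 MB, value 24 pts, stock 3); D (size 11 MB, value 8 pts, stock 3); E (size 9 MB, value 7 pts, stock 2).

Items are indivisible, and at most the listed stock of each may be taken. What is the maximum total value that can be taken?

112 pts

Top feasible selections:
- 2×A + 3×C + 1×D: size 51, value 112
- 2×A + 3×C + 1×E: size 49, value 111
Best: 112 pts.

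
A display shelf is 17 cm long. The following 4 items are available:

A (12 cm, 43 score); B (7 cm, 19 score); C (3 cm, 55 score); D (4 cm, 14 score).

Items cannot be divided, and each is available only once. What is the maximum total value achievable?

98 score

Check high-value combinations within 17 cm:
- A+C: length 12+3=15, value 43+55=98
- B+C+D: length 7+3+4=14, value 19+55+14=88
- B+C: length 7+3=10, value 19+55=74
- C+D: length 3+4=7, value 55+14=69
- A+D: length 12+4=16, value 43+14=57
Best: 98 score.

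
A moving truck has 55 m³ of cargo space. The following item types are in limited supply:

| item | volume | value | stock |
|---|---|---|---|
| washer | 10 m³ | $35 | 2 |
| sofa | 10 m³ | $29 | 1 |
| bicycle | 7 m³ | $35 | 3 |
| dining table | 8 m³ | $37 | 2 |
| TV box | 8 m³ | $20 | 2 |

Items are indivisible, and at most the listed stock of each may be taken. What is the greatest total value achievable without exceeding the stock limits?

Top feasible selections:
- 1×washer + 3×bicycle + 2×dining table + 1×TV box: volume 55, value 234
- 1×sofa + 3×bicycle + 2×dining table + 1×TV box: volume 55, value 228
- 3×bicycle + 2×dining table + 2×TV box: volume 53, value 219
Best: $234.

$234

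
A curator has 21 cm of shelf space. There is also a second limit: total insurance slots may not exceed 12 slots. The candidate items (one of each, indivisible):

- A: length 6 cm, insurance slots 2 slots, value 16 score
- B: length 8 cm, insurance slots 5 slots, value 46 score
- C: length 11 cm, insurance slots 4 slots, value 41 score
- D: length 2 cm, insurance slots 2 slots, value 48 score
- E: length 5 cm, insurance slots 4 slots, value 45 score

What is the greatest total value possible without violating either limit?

Feasible sets respecting both limits:
- B+D+E: length 15, insurance slots 11, value 139
- B+C+D: length 21, insurance slots 11, value 135
- C+D+E: length 18, insurance slots 10, value 134
Best: 139 score.

139 score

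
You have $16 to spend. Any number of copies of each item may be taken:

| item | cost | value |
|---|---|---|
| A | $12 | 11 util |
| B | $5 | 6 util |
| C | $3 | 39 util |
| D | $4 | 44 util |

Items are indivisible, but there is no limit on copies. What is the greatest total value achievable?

200 util

Best value-per-unit is C at 39/3; filling with it alone gives 5×39 = 195.
Optimal mix: 4×C + 1×D → cost 16, value 200.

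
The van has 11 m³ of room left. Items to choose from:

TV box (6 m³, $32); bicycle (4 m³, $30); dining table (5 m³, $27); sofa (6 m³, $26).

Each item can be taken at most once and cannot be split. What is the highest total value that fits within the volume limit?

Check high-value combinations within 11 m³:
- TV box+bicycle: volume 6+4=10, value 32+30=62
- TV box+dining table: volume 6+5=11, value 32+27=59
- bicycle+dining table: volume 4+5=9, value 30+27=57
Best: $62.

$62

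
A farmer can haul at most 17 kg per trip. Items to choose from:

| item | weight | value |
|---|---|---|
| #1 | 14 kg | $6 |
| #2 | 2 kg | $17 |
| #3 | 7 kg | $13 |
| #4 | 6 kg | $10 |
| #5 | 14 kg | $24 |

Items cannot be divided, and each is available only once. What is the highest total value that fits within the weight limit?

$41

Check high-value combinations within 17 kg:
- #2+#5: weight 2+14=16, value 17+24=41
- #2+#3+#4: weight 2+7+6=15, value 17+13+10=40
- #2+#3: weight 2+7=9, value 17+13=30
- #2+#4: weight 2+6=8, value 17+10=27
Best: $41.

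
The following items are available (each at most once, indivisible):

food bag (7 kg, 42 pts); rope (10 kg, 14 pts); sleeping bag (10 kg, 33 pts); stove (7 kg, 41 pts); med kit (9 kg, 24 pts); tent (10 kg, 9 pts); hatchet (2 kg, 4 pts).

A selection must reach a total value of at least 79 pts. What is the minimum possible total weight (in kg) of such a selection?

Subsets with value ≥ 79, sorted by total weight:
- food bag+stove: weight 14, value 83
- food bag+stove+hatchet: weight 16, value 87
- food bag+sleeping bag+hatchet: weight 19, value 79
Minimum weight: 14 kg.

14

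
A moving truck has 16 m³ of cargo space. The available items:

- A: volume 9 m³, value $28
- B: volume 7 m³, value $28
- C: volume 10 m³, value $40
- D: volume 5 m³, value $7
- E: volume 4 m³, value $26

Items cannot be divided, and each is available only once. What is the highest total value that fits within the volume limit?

$66

Check high-value combinations within 16 m³:
- C+E: volume 10+4=14, value 40+26=66
- B+D+E: volume 7+5+4=16, value 28+7+26=61
- A+B: volume 9+7=16, value 28+28=56
- B+E: volume 7+4=11, value 28+26=54
Best: $66.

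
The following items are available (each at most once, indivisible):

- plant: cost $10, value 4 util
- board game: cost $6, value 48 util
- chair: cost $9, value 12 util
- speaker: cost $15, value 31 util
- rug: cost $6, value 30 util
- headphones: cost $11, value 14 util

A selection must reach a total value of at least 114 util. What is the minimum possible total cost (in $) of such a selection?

Subsets with value ≥ 114, sorted by total cost:
- board game+chair+speaker+rug: cost 36, value 121
- board game+speaker+rug+headphones: cost 38, value 123
- plant+board game+chair+speaker+rug: cost 46, value 125
- board game+chair+speaker+rug+headphones: cost 47, value 135
Minimum cost: 36 $.

36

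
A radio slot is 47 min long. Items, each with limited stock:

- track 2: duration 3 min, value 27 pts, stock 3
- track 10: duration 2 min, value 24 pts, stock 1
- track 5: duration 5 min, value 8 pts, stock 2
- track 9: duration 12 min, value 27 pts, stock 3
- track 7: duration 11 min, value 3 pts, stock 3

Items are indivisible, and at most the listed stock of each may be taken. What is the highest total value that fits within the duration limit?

186 pts

Top feasible selections:
- 3×track 2 + 1×track 10 + 3×track 9: duration 47, value 186
- 3×track 2 + 1×track 10 + 2×track 5 + 2×track 9: duration 45, value 175
- 3×track 2 + 1×track 10 + 1×track 5 + 2×track 9: duration 40, value 167
- 3×track 2 + 3×track 9: duration 45, value 162
Best: 186 pts.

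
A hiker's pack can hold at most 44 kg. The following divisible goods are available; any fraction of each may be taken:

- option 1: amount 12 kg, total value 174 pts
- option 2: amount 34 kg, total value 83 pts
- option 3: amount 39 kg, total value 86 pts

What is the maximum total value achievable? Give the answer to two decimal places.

Take in order of value per unit:
- option 1 (174/12 per unit): all 12 → value 174, running total 174.00
- option 2 (83/34 per unit): 32 of 34 → value 32×83/34 = 78.1176, running total 252.12
Total 252.12.

252.12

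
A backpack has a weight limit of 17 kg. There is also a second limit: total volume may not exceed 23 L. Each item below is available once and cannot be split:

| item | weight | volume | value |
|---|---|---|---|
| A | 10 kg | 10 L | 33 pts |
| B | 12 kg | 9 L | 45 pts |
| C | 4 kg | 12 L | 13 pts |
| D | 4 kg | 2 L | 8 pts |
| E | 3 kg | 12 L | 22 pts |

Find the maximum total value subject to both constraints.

67 pts

Feasible sets respecting both limits:
- B+E: weight 15, volume 21, value 67
- B+C: weight 16, volume 21, value 58
- A+E: weight 13, volume 22, value 55
Best: 67 pts.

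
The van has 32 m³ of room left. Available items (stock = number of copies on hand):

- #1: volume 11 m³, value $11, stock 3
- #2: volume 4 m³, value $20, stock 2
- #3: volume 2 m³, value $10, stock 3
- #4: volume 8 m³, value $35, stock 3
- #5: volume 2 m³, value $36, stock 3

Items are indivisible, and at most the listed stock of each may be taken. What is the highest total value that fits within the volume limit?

$228

Best selections within volume 32 and stock limits:
- 1×#2 + 3×#3 + 2×#4 + 3×#5: volume 32, value 228
- 2×#2 + 1×#3 + 2×#4 + 3×#5: volume 32, value 228
Best: $228.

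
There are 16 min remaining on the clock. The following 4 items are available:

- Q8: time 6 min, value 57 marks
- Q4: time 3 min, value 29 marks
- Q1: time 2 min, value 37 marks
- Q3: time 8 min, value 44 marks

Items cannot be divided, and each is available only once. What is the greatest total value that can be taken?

This is a 0/1 knapsack; check combinations near the capacity.
- Q8+Q1+Q3: time 6+2+8=16, value 57+37+44=138
- Q8+Q4+Q1: time 6+3+2=11, value 57+29+37=123
- Q4+Q1+Q3: time 3+2+8=13, value 29+37+44=110
- Q8+Q3: time 6+8=14, value 57+44=101
Best: 138 marks.

138 marks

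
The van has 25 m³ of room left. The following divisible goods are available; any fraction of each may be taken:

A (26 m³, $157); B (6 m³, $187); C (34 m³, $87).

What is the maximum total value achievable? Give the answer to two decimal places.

Take in order of value per unit:
- B (187/6 per unit): all 6 → value 187, running total 187.00
- A (157/26 per unit): 19 of 26 → value 19×157/26 = 114.7308, running total 301.73
Total 301.73.

301.73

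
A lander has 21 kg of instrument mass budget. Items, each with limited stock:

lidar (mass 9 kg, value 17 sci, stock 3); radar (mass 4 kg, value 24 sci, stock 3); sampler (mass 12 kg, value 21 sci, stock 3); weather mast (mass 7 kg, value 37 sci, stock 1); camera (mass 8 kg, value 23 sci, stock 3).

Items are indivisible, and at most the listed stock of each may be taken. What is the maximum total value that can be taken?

Best selections within mass 21 and stock limits:
- 3×radar + 1×weather mast: mass 19, value 109
- 3×radar + 1×camera: mass 20, value 95
- 1×lidar + 3×radar: mass 21, value 89
- 2×radar + 1×weather mast: mass 15, value 85
Best: 109 sci.

109 sci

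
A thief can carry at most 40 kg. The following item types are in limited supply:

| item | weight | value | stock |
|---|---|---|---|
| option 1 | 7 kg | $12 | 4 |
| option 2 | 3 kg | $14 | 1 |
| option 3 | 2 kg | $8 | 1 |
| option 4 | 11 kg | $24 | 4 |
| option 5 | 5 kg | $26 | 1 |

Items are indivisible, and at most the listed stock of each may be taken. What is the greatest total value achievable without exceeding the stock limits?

Best selections within weight 40 and stock limits:
- 1×option 1 + 1×option 2 + 1×option 3 + 2×option 4 + 1×option 5: weight 39, value 108
- 1×option 3 + 3×option 4 + 1×option 5: weight 40, value 106
- 1×option 1 + 1×option 2 + 2×option 4 + 1×option 5: weight 37, value 100
- 3×option 1 + 1×option 2 + 1×option 4 + 1×option 5: weight 40, value 100
Best: $108.

$108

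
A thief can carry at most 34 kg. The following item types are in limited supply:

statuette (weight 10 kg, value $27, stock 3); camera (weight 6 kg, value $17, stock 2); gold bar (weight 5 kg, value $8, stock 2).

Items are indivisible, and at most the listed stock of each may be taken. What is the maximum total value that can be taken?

$88

Best selections within weight 34 and stock limits:
- 2×statuette + 2×camera: weight 32, value 88
- 3×statuette: weight 30, value 81
- 2×statuette + 1×camera + 1×gold bar: weight 31, value 79
Best: $88.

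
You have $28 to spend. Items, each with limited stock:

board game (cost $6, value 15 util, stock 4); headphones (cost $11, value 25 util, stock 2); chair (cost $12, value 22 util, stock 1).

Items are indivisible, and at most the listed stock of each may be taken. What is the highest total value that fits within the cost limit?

Top feasible selections:
- 1×board game + 2×headphones: cost 28, value 65
- 4×board game: cost 24, value 60
- 2×board game + 1×headphones: cost 23, value 55
- 2×board game + 1×chair: cost 24, value 52
Best: 65 util.

65 util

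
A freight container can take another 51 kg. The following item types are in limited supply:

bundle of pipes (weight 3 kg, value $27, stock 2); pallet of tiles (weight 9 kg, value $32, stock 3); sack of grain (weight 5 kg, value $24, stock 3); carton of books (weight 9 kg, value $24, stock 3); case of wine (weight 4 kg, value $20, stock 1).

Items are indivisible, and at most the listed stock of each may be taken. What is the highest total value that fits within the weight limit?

$222

Top feasible selections:
- 2×bundle of pipes + 3×pallet of tiles + 3×sack of grain: weight 48, value 222
- 2×bundle of pipes + 3×pallet of tiles + 2×sack of grain + 1×case of wine: weight 47, value 218
Best: $222.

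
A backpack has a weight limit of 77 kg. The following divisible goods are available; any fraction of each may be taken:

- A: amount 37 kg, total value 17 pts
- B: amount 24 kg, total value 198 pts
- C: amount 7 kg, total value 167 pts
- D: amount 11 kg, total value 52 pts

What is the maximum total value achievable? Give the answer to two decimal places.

433.08

Take in order of value per unit:
- C (167/7 per unit): all 7 → value 167, running total 167.00
- B (198/24 per unit): all 24 → value 198, running total 365.00
- D (52/11 per unit): all 11 → value 52, running total 417.00
- A (17/37 per unit): 35 of 37 → value 35×17/37 = 16.0811, running total 433.08
Total 433.08.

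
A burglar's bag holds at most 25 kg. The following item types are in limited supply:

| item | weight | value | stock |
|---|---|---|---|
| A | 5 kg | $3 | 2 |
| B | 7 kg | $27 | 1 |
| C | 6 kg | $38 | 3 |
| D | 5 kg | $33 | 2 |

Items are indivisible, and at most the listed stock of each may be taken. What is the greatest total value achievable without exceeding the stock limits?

Best selections within weight 25 and stock limits:
- 3×C + 1×D: weight 23, value 147
- 2×C + 2×D: weight 22, value 142
- 1×B + 3×C: weight 25, value 141
- 1×B + 2×C + 1×D: weight 24, value 136
Best: $147.

$147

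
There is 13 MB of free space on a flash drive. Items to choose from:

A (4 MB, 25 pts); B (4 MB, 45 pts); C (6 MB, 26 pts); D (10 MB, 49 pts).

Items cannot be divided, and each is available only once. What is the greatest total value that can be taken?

71 pts

Check high-value combinations within 13 MB:
- B+C: size 4+6=10, value 45+26=71
- A+B: size 4+4=8, value 25+45=70
- A+C: size 4+6=10, value 25+26=51
Best: 71 pts.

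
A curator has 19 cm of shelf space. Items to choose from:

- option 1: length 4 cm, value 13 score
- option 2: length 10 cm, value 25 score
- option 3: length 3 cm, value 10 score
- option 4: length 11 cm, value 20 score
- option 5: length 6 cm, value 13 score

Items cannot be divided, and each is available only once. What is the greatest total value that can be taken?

48 score

Check high-value combinations within 19 cm:
- option 1+option 2+option 3: length 4+10+3=17, value 13+25+10=48
- option 2+option 3+option 5: length 10+3+6=19, value 25+10+13=48
- option 1+option 3+option 4: length 4+3+11=18, value 13+10+20=43
Best: 48 score.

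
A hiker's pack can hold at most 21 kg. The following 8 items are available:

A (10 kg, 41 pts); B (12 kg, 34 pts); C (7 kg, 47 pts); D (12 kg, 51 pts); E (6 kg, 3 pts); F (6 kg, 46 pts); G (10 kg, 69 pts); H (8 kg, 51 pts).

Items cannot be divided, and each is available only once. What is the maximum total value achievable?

144 pts

Check high-value combinations within 21 kg:
- C+F+H: weight 7+6+8=21, value 47+46+51=144
- G+H: weight 10+8=18, value 69+51=120
- C+G: weight 7+10=17, value 47+69=116
- F+G: weight 6+10=16, value 46+69=115
Best: 144 pts.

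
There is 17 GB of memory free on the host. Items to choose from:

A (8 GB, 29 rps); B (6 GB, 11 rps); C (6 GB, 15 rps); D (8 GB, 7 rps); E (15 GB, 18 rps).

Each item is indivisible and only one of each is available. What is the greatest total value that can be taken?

44 rps

This is a 0/1 knapsack; check combinations near the capacity.
- A+C: memory 8+6=14, value 29+15=44
- A+B: memory 8+6=14, value 29+11=40
- A+D: memory 8+8=16, value 29+7=36
- A: memory 8, value 29
- B+C: memory 6+6=12, value 11+15=26
Best: 44 rps.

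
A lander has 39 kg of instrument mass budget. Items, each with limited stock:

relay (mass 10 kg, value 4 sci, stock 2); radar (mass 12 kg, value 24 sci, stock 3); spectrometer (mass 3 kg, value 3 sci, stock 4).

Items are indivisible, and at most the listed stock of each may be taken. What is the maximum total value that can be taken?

Best selections within mass 39 and stock limits:
- 3×radar + 1×spectrometer: mass 39, value 75
- 3×radar: mass 36, value 72
- 2×radar + 4×spectrometer: mass 36, value 60
- 2×radar + 3×spectrometer: mass 33, value 57
Best: 75 sci.

75 sci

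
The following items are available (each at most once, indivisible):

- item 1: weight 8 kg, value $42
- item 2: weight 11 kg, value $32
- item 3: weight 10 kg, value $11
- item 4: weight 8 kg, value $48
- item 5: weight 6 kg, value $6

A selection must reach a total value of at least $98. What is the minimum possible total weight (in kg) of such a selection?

Subsets with value ≥ 98, sorted by total weight:
- item 1+item 3+item 4: weight 26, value 101
- item 1+item 2+item 4: weight 27, value 122
- item 1+item 3+item 4+item 5: weight 32, value 107
- item 1+item 2+item 4+item 5: weight 33, value 128
Minimum weight: 26 kg.

26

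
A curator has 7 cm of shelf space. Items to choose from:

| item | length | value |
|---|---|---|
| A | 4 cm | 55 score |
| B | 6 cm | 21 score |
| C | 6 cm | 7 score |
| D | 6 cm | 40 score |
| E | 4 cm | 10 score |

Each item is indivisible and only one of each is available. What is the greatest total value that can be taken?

55 score

Check high-value combinations within 7 cm:
- A: length 4, value 55
- D: length 6, value 40
- B: length 6, value 21
- E: length 4, value 10
Best: 55 score.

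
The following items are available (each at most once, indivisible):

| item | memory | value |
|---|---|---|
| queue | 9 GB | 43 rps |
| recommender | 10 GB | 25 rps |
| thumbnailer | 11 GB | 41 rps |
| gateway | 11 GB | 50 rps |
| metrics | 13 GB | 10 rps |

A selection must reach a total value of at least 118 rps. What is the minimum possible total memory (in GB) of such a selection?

30

Subsets with value ≥ 118, sorted by total memory:
- queue+recommender+gateway: memory 30, value 118
- queue+thumbnailer+gateway: memory 31, value 134
- queue+recommender+thumbnailer+gateway: memory 41, value 159
Minimum memory: 30 GB.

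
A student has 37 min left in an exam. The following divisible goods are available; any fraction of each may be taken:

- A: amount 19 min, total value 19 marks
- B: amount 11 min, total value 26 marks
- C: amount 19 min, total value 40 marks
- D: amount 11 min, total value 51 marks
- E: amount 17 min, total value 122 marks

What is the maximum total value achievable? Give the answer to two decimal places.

194.27

Take in order of value per unit:
- E (122/17 per unit): all 17 → value 122, running total 122.00
- D (51/11 per unit): all 11 → value 51, running total 173.00
- B (26/11 per unit): 9 of 11 → value 9×26/11 = 21.2727, running total 194.27
Total 194.27.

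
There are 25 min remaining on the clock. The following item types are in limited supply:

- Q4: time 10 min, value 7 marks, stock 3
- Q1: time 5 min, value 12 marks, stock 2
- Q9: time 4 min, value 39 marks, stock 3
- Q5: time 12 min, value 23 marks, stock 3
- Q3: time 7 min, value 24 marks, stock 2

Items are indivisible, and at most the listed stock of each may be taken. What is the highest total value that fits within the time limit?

153 marks

Top feasible selections:
- 1×Q1 + 3×Q9 + 1×Q3: time 24, value 153
- 3×Q9 + 1×Q3: time 19, value 141
Best: 153 marks.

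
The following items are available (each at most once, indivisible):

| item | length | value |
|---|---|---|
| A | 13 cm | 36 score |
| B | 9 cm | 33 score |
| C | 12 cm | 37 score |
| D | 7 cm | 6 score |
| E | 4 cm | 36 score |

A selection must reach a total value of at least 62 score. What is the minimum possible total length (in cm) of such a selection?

Subsets with value ≥ 62, sorted by total length:
- B+E: length 13, value 69
- C+E: length 16, value 73
- A+E: length 17, value 72
- B+D+E: length 20, value 75
Minimum length: 13 cm.

13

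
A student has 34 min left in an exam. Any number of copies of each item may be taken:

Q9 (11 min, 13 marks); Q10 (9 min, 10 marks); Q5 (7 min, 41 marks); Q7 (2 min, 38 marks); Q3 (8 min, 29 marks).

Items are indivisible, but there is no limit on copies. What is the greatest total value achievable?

Best value-per-unit is Q7 at 38/2, and filling with it alone uses time 17×2=34. No mix of the others beats 17×38 = 646.

646 marks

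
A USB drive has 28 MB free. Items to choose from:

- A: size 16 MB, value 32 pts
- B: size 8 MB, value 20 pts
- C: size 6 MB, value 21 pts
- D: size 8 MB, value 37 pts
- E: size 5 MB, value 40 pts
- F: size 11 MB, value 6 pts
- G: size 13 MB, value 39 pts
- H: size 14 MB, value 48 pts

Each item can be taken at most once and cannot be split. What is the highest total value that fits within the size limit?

This is a 0/1 knapsack; check combinations near the capacity.
- D+E+H: size 8+5+14=27, value 37+40+48=125
- B+C+D+E: size 8+6+8+5=27, value 20+21+37+40=118
- D+E+G: size 8+5+13=26, value 37+40+39=116
- C+E+H: size 6+5+14=25, value 21+40+48=109
- B+E+H: size 8+5+14=27, value 20+40+48=108
Best: 125 pts.

125 pts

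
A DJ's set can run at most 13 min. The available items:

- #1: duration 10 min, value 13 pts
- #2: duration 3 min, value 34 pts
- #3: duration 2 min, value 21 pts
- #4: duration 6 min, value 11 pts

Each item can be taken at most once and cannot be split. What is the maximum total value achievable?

66 pts

Check high-value combinations within 13 min:
- #2+#3+#4: duration 3+2+6=11, value 34+21+11=66
- #2+#3: duration 3+2=5, value 34+21=55
- #1+#2: duration 10+3=13, value 13+34=47
Best: 66 pts.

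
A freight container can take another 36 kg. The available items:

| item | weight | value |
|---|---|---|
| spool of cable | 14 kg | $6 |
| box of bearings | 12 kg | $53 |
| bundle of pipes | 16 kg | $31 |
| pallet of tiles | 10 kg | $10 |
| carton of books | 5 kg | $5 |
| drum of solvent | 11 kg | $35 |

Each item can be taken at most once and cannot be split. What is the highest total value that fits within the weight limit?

Check high-value combinations within 36 kg:
- box of bearings+pallet of tiles+drum of solvent: weight 12+10+11=33, value 53+10+35=98
- box of bearings+carton of books+drum of solvent: weight 12+5+11=28, value 53+5+35=93
- box of bearings+bundle of pipes+carton of books: weight 12+16+5=33, value 53+31+5=89
- box of bearings+drum of solvent: weight 12+11=23, value 53+35=88
- box of bearings+bundle of pipes: weight 12+16=28, value 53+31=84
Best: $98.

$98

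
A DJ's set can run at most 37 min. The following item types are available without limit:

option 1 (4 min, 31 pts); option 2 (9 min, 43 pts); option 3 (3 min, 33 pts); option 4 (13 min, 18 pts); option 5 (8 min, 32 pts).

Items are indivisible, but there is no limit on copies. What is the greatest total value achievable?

396 pts

Best value-per-unit is option 3 at 33/3, and filling with it alone uses duration 12×3=36. No mix of the others beats 12×33 = 396.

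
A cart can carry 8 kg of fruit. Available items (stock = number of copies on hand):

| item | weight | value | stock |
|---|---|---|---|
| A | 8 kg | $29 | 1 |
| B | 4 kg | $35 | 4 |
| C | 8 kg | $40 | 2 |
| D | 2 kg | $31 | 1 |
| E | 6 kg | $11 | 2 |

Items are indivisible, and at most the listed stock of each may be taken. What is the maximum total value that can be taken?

Top feasible selections:
- 2×B: weight 8, value 70
- 1×B + 1×D: weight 6, value 66
- 1×D + 1×E: weight 8, value 42
- 1×C: weight 8, value 40
Best: $70.

$70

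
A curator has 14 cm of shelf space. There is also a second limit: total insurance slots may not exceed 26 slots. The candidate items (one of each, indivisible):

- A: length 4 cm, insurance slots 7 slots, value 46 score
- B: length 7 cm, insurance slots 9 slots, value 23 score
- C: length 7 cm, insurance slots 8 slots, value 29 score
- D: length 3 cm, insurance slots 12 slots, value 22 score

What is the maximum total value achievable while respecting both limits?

75 score

Feasible sets respecting both limits:
- A+C: length 11, insurance slots 15, value 75
- A+B: length 11, insurance slots 16, value 69
- A+D: length 7, insurance slots 19, value 68
Best: 75 score.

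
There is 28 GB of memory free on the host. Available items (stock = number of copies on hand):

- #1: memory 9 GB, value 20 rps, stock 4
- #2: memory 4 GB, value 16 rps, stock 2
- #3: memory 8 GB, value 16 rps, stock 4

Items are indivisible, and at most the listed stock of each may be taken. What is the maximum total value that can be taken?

72 rps

Top feasible selections:
- 2×#1 + 2×#2: memory 26, value 72
- 1×#1 + 2×#2 + 1×#3: memory 25, value 68
- 2×#2 + 2×#3: memory 24, value 64
Best: 72 rps.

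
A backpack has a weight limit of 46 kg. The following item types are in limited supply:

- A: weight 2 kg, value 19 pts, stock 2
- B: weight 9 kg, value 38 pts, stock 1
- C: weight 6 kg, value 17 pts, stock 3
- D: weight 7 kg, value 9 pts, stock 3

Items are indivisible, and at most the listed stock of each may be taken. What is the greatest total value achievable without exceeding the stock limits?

Top feasible selections:
- 2×A + 1×B + 3×C + 2×D: weight 45, value 145
- 2×A + 1×B + 2×C + 3×D: weight 46, value 137
- 2×A + 1×B + 3×C + 1×D: weight 38, value 136
- 2×A + 1×B + 2×C + 2×D: weight 39, value 128
Best: 145 pts.

145 pts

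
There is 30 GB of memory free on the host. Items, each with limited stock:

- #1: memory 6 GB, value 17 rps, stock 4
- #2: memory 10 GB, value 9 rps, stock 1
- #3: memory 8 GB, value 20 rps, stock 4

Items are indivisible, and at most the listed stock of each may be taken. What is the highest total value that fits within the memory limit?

Best selections within memory 30 and stock limits:
- 1×#1 + 3×#3: memory 30, value 77
- 2×#1 + 2×#3: memory 28, value 74
- 3×#1 + 1×#3: memory 26, value 71
Best: 77 rps.

77 rps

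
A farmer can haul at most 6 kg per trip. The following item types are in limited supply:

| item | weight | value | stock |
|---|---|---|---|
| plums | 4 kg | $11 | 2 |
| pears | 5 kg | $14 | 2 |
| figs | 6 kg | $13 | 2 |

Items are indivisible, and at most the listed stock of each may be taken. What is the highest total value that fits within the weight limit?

$14

Best selections within weight 6 and stock limits:
- 1×pears: weight 5, value 14
- 1×figs: weight 6, value 13
- 1×plums: weight 4, value 11
Best: $14.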